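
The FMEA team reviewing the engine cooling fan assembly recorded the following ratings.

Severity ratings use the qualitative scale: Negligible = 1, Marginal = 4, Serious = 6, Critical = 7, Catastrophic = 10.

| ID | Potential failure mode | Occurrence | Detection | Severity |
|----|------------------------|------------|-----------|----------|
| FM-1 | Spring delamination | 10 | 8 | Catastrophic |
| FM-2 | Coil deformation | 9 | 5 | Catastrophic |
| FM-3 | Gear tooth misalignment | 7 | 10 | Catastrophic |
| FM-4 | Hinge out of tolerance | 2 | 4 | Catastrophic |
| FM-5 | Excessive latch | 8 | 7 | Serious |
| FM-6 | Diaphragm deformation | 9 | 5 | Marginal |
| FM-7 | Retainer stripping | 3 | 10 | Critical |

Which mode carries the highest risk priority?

RPN = Severity × Occurrence × Detection:
  FM-1: 10 × 10 × 8 = 800
  FM-2: 10 × 9 × 5 = 450
  FM-3: 10 × 7 × 10 = 700
  FM-4: 10 × 2 × 4 = 80
  FM-5: 6 × 8 × 7 = 336
  FM-6: 4 × 9 × 5 = 180
  FM-7: 7 × 3 × 10 = 210
Highest RPN is 800 → FM-1.

FM-1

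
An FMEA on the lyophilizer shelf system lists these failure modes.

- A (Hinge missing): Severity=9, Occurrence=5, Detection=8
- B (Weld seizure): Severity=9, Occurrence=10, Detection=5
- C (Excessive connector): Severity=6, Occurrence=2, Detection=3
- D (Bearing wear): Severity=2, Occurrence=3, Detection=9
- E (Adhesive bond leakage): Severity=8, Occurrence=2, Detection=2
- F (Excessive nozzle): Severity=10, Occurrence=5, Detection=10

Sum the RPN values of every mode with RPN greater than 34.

RPN = Severity × Occurrence × Detection:
  A: 9 × 5 × 8 = 360
  B: 9 × 10 × 5 = 450
  C: 6 × 2 × 3 = 36
  D: 2 × 3 × 9 = 54
  E: 8 × 2 × 2 = 32
  F: 10 × 5 × 10 = 500
RPN > 34: A (360), B (450), C (36), D (54), F (500).
Sum: 360 + 450 + 36 + 54 + 500 = 1400.

1400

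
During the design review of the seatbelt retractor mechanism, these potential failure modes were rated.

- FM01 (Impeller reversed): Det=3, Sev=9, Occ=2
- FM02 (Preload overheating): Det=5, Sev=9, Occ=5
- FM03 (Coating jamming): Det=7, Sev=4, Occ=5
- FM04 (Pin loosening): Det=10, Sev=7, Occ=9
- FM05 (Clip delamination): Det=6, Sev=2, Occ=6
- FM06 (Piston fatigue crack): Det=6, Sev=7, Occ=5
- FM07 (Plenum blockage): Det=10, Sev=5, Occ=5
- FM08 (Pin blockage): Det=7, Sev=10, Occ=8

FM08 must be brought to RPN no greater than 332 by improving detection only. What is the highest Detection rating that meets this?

FM08: S=10, O=8, D=7 → current RPN = 560.
Fixed product = 80. Need 80 × D ≤ 332, so D ≤ 332/80 = 4.15.
Maximum integer Detection rating = 4 (gives RPN 320; D=5 would give 400 > 332).

4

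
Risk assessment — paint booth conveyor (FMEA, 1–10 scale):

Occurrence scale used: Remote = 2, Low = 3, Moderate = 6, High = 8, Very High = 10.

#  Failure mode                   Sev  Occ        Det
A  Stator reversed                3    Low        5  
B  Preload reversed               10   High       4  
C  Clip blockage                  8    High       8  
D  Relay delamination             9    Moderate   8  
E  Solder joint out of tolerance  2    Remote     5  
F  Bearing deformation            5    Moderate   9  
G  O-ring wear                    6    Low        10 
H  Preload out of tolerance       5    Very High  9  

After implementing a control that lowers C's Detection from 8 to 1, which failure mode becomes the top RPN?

RPN = Severity × Occurrence × Detection:
  A: 3 × 3 × 5 = 45
  B: 10 × 8 × 4 = 320
  C: 8 × 8 × 8 = 512
  D: 9 × 6 × 8 = 432
  E: 2 × 2 × 5 = 20
  F: 5 × 6 × 9 = 270
  G: 6 × 3 × 10 = 180
  H: 5 × 10 × 9 = 450
After action: C → 8 × 8 × 1 = 64.
Revised RPNs: H=450, D=432, B=320, F=270, G=180, C=64, A=45, E=20.
Highest is now H (450).

H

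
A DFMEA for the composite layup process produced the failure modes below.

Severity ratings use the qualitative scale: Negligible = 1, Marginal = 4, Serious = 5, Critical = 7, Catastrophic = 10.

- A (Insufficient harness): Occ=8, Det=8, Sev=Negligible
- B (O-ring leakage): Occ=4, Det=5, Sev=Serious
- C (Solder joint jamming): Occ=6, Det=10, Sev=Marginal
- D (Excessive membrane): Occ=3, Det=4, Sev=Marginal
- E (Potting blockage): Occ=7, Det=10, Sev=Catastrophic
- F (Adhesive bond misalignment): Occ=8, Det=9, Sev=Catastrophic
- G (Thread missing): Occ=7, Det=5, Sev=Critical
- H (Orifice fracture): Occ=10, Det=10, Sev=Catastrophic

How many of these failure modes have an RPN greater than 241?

RPN = Severity × Occurrence × Detection:
  A: 1 × 8 × 8 = 64
  B: 5 × 4 × 5 = 100
  C: 4 × 6 × 10 = 240
  D: 4 × 3 × 4 = 48
  E: 10 × 7 × 10 = 700
  F: 10 × 8 × 9 = 720
  G: 7 × 7 × 5 = 245
  H: 10 × 10 × 10 = 1000
Modes with RPN > 241: E (700), F (720), G (245), H (1000) → 4.

4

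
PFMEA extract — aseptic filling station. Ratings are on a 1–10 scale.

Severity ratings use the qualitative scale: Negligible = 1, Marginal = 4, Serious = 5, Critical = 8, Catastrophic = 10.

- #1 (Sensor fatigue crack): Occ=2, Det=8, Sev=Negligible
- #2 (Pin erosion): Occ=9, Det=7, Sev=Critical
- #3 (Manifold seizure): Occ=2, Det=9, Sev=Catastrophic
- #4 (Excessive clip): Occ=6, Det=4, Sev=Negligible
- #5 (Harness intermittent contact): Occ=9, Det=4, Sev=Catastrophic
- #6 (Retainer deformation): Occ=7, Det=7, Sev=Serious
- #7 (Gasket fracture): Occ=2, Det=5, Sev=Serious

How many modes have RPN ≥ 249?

2

RPN = Severity × Occurrence × Detection:
  #1: 1 × 2 × 8 = 16
  #2: 8 × 9 × 7 = 504
  #3: 10 × 2 × 9 = 180
  #4: 1 × 6 × 4 = 24
  #5: 10 × 9 × 4 = 360
  #6: 5 × 7 × 7 = 245
  #7: 5 × 2 × 5 = 50
Modes with RPN ≥ 249: #2 (504), #5 (360) → 2.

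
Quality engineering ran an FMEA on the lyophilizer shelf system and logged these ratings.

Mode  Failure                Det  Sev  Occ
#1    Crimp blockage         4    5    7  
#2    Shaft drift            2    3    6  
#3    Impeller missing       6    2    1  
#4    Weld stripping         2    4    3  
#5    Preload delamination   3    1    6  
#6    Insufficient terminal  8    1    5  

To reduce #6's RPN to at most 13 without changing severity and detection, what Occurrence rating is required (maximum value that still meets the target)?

1

#6: S=1, O=5, D=8 → current RPN = 40.
Fixed product = 8. Need 8 × O ≤ 13, so O ≤ 13/8 = 1.62.
Maximum integer Occurrence rating = 1 (gives RPN 8; O=2 would give 16 > 13).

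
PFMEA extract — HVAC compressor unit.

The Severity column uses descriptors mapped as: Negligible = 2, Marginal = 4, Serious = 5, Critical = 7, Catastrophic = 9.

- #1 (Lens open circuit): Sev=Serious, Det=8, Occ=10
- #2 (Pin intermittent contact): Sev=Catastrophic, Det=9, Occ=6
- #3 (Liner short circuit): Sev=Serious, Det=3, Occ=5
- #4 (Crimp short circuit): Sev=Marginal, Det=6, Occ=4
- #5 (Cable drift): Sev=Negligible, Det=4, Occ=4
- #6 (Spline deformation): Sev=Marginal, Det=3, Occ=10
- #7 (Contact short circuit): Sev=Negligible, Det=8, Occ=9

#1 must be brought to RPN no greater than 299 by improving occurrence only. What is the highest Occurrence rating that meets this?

#1: S=5, O=10, D=8 → current RPN = 400.
Fixed product = 40. Need 40 × O ≤ 299, so O ≤ 299/40 = 7.47.
Maximum integer Occurrence rating = 7 (gives RPN 280; O=8 would give 320 > 299).

7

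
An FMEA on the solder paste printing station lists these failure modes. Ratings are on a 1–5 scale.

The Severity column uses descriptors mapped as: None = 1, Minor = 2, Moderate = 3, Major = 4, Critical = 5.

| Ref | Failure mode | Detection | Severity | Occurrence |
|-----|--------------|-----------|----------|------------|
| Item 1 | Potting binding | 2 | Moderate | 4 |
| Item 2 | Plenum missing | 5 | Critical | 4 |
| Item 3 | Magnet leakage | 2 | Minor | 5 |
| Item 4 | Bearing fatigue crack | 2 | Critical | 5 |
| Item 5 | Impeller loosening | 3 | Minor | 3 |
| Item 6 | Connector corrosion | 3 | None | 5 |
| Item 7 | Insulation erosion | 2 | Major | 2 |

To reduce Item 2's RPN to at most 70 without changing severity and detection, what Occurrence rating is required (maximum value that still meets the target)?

Item 2: S=5, O=4, D=5 → current RPN = 100.
Fixed product = 25. Need 25 × O ≤ 70, so O ≤ 70/25 = 2.80.
Maximum integer Occurrence rating = 2 (gives RPN 50; O=3 would give 75 > 70).

2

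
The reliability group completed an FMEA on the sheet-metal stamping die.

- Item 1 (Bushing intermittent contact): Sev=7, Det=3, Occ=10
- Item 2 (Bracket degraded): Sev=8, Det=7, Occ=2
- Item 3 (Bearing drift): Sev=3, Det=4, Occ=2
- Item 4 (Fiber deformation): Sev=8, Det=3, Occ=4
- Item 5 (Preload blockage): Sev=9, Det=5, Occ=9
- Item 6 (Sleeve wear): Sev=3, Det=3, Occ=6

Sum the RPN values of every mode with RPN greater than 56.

823

RPN = Severity × Occurrence × Detection:
  Item 1: 7 × 10 × 3 = 210
  Item 2: 8 × 2 × 7 = 112
  Item 3: 3 × 2 × 4 = 24
  Item 4: 8 × 4 × 3 = 96
  Item 5: 9 × 9 × 5 = 405
  Item 6: 3 × 6 × 3 = 54
RPN > 56: Item 1 (210), Item 2 (112), Item 4 (96), Item 5 (405).
Sum: 210 + 112 + 96 + 405 = 823.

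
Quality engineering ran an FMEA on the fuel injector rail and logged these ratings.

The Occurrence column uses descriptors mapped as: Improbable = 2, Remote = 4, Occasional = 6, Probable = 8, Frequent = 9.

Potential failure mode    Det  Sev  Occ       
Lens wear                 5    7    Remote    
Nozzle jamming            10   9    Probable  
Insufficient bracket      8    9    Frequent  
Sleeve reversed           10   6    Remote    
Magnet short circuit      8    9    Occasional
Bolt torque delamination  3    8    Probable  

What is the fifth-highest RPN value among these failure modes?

192

RPN = Severity × Occurrence × Detection:
  Lens wear: 7 × 4 × 5 = 140
  Nozzle jamming: 9 × 8 × 10 = 720
  Insufficient bracket: 9 × 9 × 8 = 648
  Sleeve reversed: 6 × 4 × 10 = 240
  Magnet short circuit: 9 × 6 × 8 = 432
  Bolt torque delamination: 8 × 8 × 3 = 192
Sorted descending: 720, 648, 432, 240, 192, 140.
The fifth-highest RPN is 192 (Bolt torque delamination).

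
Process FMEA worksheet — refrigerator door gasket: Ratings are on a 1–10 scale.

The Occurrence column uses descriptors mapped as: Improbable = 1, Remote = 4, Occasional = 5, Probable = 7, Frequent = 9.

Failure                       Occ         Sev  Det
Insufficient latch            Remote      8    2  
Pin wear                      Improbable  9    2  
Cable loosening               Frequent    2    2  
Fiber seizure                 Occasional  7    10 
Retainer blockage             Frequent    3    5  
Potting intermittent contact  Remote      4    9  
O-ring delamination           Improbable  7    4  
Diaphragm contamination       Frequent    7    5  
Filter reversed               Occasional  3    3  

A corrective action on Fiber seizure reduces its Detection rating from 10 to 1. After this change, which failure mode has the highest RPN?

RPN = Severity × Occurrence × Detection:
  Insufficient latch: 8 × 4 × 2 = 64
  Pin wear: 9 × 1 × 2 = 18
  Cable loosening: 2 × 9 × 2 = 36
  Fiber seizure: 7 × 5 × 10 = 350
  Retainer blockage: 3 × 9 × 5 = 135
  Potting intermittent contact: 4 × 4 × 9 = 144
  O-ring delamination: 7 × 1 × 4 = 28
  Diaphragm contamination: 7 × 9 × 5 = 315
  Filter reversed: 3 × 5 × 3 = 45
After action: Fiber seizure → 7 × 5 × 1 = 35.
Revised RPNs: Diaphragm contamination=315, Potting intermittent contact=144, Retainer blockage=135, Insufficient latch=64, Filter reversed=45, Cable loosening=36, Fiber seizure=35, O-ring delamination=28, Pin wear=18.
Highest is now Diaphragm contamination (315).

Diaphragm contamination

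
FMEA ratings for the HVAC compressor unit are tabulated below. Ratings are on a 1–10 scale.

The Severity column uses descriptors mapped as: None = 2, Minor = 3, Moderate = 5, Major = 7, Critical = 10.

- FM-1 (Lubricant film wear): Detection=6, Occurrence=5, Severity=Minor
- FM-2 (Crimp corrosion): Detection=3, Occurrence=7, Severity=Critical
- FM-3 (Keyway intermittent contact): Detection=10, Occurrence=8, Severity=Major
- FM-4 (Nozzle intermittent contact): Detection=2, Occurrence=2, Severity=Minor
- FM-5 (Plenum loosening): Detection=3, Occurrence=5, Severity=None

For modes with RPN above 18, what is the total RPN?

890

RPN = Severity × Occurrence × Detection:
  FM-1: 3 × 5 × 6 = 90
  FM-2: 10 × 7 × 3 = 210
  FM-3: 7 × 8 × 10 = 560
  FM-4: 3 × 2 × 2 = 12
  FM-5: 2 × 5 × 3 = 30
RPN > 18: FM-1 (90), FM-2 (210), FM-3 (560), FM-5 (30).
Sum: 90 + 210 + 560 + 30 = 890.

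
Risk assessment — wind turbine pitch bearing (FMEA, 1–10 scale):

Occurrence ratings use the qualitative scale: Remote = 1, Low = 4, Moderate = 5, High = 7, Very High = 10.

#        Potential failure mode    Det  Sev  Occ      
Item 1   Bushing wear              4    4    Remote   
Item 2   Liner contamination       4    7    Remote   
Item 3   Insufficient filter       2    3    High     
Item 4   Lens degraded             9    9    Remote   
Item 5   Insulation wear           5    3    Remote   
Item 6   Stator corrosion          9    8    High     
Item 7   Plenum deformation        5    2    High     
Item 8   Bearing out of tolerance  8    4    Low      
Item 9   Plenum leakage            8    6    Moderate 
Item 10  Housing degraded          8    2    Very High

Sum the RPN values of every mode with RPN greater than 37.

1225

RPN = Severity × Occurrence × Detection:
  Item 1: 4 × 1 × 4 = 16
  Item 2: 7 × 1 × 4 = 28
  Item 3: 3 × 7 × 2 = 42
  Item 4: 9 × 1 × 9 = 81
  Item 5: 3 × 1 × 5 = 15
  Item 6: 8 × 7 × 9 = 504
  Item 7: 2 × 7 × 5 = 70
  Item 8: 4 × 4 × 8 = 128
  Item 9: 6 × 5 × 8 = 240
  Item 10: 2 × 10 × 8 = 160
RPN > 37: Item 3 (42), Item 4 (81), Item 6 (504), Item 7 (70), Item 8 (128), Item 9 (240), Item 10 (160).
Sum: 42 + 81 + 504 + 70 + 128 + 240 + 160 = 1225.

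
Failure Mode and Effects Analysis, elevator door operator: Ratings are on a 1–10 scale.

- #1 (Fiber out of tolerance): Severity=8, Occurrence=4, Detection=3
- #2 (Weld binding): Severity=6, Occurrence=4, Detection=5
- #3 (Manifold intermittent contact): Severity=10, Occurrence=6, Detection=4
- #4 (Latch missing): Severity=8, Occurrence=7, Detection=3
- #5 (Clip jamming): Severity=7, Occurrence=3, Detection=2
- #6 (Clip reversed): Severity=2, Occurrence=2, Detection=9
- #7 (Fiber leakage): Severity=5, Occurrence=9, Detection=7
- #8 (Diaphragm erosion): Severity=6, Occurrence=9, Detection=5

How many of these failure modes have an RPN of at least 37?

RPN = Severity × Occurrence × Detection:
  #1: 8 × 4 × 3 = 96
  #2: 6 × 4 × 5 = 120
  #3: 10 × 6 × 4 = 240
  #4: 8 × 7 × 3 = 168
  #5: 7 × 3 × 2 = 42
  #6: 2 × 2 × 9 = 36
  #7: 5 × 9 × 7 = 315
  #8: 6 × 9 × 5 = 270
Modes with RPN ≥ 37: #1 (96), #2 (120), #3 (240), #4 (168), #5 (42), #7 (315), #8 (270) → 7.

7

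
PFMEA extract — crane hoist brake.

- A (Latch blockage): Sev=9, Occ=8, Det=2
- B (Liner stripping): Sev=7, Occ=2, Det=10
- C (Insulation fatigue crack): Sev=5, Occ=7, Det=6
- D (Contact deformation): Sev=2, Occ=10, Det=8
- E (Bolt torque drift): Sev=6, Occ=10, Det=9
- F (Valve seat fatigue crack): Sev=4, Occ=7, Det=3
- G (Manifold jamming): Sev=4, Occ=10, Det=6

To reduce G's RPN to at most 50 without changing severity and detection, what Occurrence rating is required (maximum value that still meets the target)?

G: S=4, O=10, D=6 → current RPN = 240.
Fixed product = 24. Need 24 × O ≤ 50, so O ≤ 50/24 = 2.08.
Maximum integer Occurrence rating = 2 (gives RPN 48; O=3 would give 72 > 50).

2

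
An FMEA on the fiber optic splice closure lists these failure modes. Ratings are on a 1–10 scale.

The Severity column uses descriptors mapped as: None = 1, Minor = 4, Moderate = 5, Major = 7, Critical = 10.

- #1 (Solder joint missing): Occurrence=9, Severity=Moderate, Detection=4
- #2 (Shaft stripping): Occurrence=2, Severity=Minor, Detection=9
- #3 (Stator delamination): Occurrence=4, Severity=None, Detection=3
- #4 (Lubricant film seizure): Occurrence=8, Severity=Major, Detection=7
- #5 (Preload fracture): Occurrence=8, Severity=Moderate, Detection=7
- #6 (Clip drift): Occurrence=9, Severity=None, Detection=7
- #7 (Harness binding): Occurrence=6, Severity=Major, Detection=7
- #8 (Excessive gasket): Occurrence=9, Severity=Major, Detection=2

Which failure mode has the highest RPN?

#4

RPN = Severity × Occurrence × Detection:
  #1: 5 × 9 × 4 = 180
  #2: 4 × 2 × 9 = 72
  #3: 1 × 4 × 3 = 12
  #4: 7 × 8 × 7 = 392
  #5: 5 × 8 × 7 = 280
  #6: 1 × 9 × 7 = 63
  #7: 7 × 6 × 7 = 294
  #8: 7 × 9 × 2 = 126
Highest RPN is 392 → #4.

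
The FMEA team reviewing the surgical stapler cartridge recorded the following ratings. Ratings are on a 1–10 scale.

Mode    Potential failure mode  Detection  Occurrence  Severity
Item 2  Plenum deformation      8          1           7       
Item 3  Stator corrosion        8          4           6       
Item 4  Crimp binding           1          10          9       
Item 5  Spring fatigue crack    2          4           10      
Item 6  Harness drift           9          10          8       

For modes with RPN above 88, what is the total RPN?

RPN = Severity × Occurrence × Detection:
  Item 2: 7 × 1 × 8 = 56
  Item 3: 6 × 4 × 8 = 192
  Item 4: 9 × 10 × 1 = 90
  Item 5: 10 × 4 × 2 = 80
  Item 6: 8 × 10 × 9 = 720
RPN > 88: Item 3 (192), Item 4 (90), Item 6 (720).
Sum: 192 + 90 + 720 = 1002.

1002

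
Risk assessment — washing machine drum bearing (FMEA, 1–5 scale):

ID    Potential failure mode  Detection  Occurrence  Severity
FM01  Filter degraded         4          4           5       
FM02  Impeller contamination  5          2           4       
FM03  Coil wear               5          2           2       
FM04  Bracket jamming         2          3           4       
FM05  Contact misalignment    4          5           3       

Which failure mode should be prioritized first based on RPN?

RPN = Severity × Occurrence × Detection:
  FM01: 5 × 4 × 4 = 80
  FM02: 4 × 2 × 5 = 40
  FM03: 2 × 2 × 5 = 20
  FM04: 4 × 3 × 2 = 24
  FM05: 3 × 5 × 4 = 60
Highest RPN is 80 → FM01.

FM01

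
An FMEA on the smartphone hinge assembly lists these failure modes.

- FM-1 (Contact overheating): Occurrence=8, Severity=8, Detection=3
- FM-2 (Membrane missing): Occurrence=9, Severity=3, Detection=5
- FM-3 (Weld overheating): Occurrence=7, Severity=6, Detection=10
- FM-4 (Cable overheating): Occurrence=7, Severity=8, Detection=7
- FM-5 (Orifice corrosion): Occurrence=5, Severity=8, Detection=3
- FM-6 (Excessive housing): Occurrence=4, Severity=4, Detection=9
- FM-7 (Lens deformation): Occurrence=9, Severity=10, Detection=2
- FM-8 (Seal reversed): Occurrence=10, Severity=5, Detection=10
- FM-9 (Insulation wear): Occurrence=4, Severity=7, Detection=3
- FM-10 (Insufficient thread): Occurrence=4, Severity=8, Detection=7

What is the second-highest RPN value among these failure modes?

RPN = Severity × Occurrence × Detection:
  FM-1: 8 × 8 × 3 = 192
  FM-2: 3 × 9 × 5 = 135
  FM-3: 6 × 7 × 10 = 420
  FM-4: 8 × 7 × 7 = 392
  FM-5: 8 × 5 × 3 = 120
  FM-6: 4 × 4 × 9 = 144
  FM-7: 10 × 9 × 2 = 180
  FM-8: 5 × 10 × 10 = 500
  FM-9: 7 × 4 × 3 = 84
  FM-10: 8 × 4 × 7 = 224
Sorted descending: 500, 420, 392, 224, 192, 180, 144, 135, 120, 84.
The second-highest RPN is 420 (FM-3).

420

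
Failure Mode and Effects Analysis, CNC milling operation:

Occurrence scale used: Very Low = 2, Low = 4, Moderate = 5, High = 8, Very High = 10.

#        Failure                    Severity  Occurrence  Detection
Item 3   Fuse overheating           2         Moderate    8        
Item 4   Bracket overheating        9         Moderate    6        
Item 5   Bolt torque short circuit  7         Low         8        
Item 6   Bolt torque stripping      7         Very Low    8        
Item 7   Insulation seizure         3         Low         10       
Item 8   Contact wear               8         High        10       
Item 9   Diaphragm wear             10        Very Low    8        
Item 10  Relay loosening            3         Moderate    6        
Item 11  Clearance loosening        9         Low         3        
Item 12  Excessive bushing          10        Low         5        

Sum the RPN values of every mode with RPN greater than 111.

RPN = Severity × Occurrence × Detection:
  Item 3: 2 × 5 × 8 = 80
  Item 4: 9 × 5 × 6 = 270
  Item 5: 7 × 4 × 8 = 224
  Item 6: 7 × 2 × 8 = 112
  Item 7: 3 × 4 × 10 = 120
  Item 8: 8 × 8 × 10 = 640
  Item 9: 10 × 2 × 8 = 160
  Item 10: 3 × 5 × 6 = 90
  Item 11: 9 × 4 × 3 = 108
  Item 12: 10 × 4 × 5 = 200
RPN > 111: Item 4 (270), Item 5 (224), Item 6 (112), Item 7 (120), Item 8 (640), Item 9 (160), Item 12 (200).
Sum: 270 + 224 + 112 + 120 + 640 + 160 + 200 = 1726.

1726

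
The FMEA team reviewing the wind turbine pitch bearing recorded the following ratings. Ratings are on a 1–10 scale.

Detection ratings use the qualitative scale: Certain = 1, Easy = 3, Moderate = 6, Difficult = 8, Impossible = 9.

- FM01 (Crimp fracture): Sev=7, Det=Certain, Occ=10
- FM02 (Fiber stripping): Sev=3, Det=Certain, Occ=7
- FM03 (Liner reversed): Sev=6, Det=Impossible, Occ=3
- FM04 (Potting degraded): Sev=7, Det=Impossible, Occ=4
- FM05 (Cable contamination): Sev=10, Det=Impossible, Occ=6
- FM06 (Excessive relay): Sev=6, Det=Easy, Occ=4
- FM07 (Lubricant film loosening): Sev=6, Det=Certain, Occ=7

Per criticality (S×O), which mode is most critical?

Criticality = Severity × Occurrence:
  FM01: 7 × 10 = 70
  FM02: 3 × 7 = 21
  FM03: 6 × 3 = 18
  FM04: 7 × 4 = 28
  FM05: 10 × 6 = 60
  FM06: 6 × 4 = 24
  FM07: 6 × 7 = 42
Highest criticality is 70 → FM01.

FM01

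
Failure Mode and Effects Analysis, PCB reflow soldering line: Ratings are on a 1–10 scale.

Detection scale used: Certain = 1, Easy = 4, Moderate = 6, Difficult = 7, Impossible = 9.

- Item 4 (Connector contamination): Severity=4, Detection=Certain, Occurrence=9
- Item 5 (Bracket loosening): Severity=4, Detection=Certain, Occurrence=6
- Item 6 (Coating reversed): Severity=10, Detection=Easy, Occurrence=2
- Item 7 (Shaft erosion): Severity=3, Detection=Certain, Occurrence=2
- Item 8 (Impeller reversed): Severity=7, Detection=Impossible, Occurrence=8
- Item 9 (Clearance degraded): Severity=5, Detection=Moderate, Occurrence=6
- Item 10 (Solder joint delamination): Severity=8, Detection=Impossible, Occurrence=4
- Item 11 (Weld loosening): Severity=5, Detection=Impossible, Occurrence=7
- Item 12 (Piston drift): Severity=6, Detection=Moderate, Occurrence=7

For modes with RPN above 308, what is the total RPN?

RPN = Severity × Occurrence × Detection:
  Item 4: 4 × 9 × 1 = 36
  Item 5: 4 × 6 × 1 = 24
  Item 6: 10 × 2 × 4 = 80
  Item 7: 3 × 2 × 1 = 6
  Item 8: 7 × 8 × 9 = 504
  Item 9: 5 × 6 × 6 = 180
  Item 10: 8 × 4 × 9 = 288
  Item 11: 5 × 7 × 9 = 315
  Item 12: 6 × 7 × 6 = 252
RPN > 308: Item 8 (504), Item 11 (315).
Sum: 504 + 315 = 819.

819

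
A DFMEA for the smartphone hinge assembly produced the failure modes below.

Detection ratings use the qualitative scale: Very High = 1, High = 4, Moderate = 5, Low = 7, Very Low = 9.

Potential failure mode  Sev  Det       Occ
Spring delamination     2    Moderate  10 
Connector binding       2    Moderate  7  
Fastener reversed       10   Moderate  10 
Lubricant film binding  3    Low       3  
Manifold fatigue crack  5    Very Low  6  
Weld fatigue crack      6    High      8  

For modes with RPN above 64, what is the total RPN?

RPN = Severity × Occurrence × Detection:
  Spring delamination: 2 × 10 × 5 = 100
  Connector binding: 2 × 7 × 5 = 70
  Fastener reversed: 10 × 10 × 5 = 500
  Lubricant film binding: 3 × 3 × 7 = 63
  Manifold fatigue crack: 5 × 6 × 9 = 270
  Weld fatigue crack: 6 × 8 × 4 = 192
RPN > 64: Spring delamination (100), Connector binding (70), Fastener reversed (500), Manifold fatigue crack (270), Weld fatigue crack (192).
Sum: 100 + 70 + 500 + 270 + 192 = 1132.

1132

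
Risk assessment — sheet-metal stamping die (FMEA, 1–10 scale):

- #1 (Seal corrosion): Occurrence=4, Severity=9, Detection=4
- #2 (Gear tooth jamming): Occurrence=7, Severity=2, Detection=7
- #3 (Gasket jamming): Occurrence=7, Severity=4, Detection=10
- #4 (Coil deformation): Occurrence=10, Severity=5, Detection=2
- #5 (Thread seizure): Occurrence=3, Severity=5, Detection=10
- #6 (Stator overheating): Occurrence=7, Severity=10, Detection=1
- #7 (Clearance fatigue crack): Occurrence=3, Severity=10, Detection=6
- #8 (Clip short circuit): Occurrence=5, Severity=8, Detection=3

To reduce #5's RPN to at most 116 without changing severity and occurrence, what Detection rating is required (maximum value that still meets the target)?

#5: S=5, O=3, D=10 → current RPN = 150.
Fixed product = 15. Need 15 × D ≤ 116, so D ≤ 116/15 = 7.73.
Maximum integer Detection rating = 7 (gives RPN 105; D=8 would give 120 > 116).

7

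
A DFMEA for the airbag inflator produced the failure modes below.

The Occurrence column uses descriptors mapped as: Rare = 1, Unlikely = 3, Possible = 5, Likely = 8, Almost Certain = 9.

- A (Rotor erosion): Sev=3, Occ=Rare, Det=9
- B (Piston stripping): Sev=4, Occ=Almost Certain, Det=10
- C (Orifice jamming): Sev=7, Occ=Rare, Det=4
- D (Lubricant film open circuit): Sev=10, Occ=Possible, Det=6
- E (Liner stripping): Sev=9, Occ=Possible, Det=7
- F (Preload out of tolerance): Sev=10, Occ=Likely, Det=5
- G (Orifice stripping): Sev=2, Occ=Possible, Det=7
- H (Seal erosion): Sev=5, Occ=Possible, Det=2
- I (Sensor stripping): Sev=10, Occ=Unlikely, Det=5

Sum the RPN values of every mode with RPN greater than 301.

1075

RPN = Severity × Occurrence × Detection:
  A: 3 × 1 × 9 = 27
  B: 4 × 9 × 10 = 360
  C: 7 × 1 × 4 = 28
  D: 10 × 5 × 6 = 300
  E: 9 × 5 × 7 = 315
  F: 10 × 8 × 5 = 400
  G: 2 × 5 × 7 = 70
  H: 5 × 5 × 2 = 50
  I: 10 × 3 × 5 = 150
RPN > 301: B (360), E (315), F (400).
Sum: 360 + 315 + 400 = 1075.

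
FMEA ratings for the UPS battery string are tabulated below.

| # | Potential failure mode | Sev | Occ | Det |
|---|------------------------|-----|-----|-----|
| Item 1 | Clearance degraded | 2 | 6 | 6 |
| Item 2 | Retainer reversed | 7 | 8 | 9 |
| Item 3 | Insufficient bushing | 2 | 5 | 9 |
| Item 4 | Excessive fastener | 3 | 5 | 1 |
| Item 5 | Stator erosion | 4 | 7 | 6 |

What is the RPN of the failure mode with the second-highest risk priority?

168

RPN = Severity × Occurrence × Detection:
  Item 1: 2 × 6 × 6 = 72
  Item 2: 7 × 8 × 9 = 504
  Item 3: 2 × 5 × 9 = 90
  Item 4: 3 × 5 × 1 = 15
  Item 5: 4 × 7 × 6 = 168
Sorted descending: 504, 168, 90, 72, 15.
The second-highest RPN is 168 (Item 5).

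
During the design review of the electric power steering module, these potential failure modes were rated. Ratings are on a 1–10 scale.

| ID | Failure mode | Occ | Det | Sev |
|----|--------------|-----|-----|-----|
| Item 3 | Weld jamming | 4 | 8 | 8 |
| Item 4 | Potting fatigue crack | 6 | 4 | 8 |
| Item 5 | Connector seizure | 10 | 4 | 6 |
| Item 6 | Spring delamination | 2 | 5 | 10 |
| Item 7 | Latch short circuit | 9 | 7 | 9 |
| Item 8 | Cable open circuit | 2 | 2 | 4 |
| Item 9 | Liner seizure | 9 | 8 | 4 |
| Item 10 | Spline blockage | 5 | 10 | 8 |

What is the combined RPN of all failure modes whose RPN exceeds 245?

RPN = Severity × Occurrence × Detection:
  Item 3: 8 × 4 × 8 = 256
  Item 4: 8 × 6 × 4 = 192
  Item 5: 6 × 10 × 4 = 240
  Item 6: 10 × 2 × 5 = 100
  Item 7: 9 × 9 × 7 = 567
  Item 8: 4 × 2 × 2 = 16
  Item 9: 4 × 9 × 8 = 288
  Item 10: 8 × 5 × 10 = 400
RPN > 245: Item 3 (256), Item 7 (567), Item 9 (288), Item 10 (400).
Sum: 256 + 567 + 288 + 400 = 1511.

1511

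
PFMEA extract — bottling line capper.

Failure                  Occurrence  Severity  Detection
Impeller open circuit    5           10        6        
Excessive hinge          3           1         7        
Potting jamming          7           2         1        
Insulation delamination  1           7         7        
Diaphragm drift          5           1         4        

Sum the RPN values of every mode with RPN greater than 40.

RPN = Severity × Occurrence × Detection:
  Impeller open circuit: 10 × 5 × 6 = 300
  Excessive hinge: 1 × 3 × 7 = 21
  Potting jamming: 2 × 7 × 1 = 14
  Insulation delamination: 7 × 1 × 7 = 49
  Diaphragm drift: 1 × 5 × 4 = 20
RPN > 40: Impeller open circuit (300), Insulation delamination (49).
Sum: 300 + 49 = 349.

349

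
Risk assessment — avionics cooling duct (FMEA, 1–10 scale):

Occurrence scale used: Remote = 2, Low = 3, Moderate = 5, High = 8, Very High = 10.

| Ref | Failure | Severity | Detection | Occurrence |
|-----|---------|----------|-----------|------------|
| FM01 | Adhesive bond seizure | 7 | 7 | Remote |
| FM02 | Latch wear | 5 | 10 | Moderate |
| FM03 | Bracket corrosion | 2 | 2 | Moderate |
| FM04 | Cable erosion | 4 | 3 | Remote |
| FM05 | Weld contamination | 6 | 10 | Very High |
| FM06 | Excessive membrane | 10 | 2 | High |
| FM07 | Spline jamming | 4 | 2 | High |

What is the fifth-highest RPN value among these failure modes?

RPN = Severity × Occurrence × Detection:
  FM01: 7 × 2 × 7 = 98
  FM02: 5 × 5 × 10 = 250
  FM03: 2 × 5 × 2 = 20
  FM04: 4 × 2 × 3 = 24
  FM05: 6 × 10 × 10 = 600
  FM06: 10 × 8 × 2 = 160
  FM07: 4 × 8 × 2 = 64
Sorted descending: 600, 250, 160, 98, 64, 24, 20.
The fifth-highest RPN is 64 (FM07).

64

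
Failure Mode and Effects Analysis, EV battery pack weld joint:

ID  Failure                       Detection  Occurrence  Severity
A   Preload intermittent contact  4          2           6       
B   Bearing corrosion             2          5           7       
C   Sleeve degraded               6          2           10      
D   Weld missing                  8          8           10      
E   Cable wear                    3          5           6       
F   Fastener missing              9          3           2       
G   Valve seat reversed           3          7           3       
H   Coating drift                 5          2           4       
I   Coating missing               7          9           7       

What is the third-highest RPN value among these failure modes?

120

RPN = Severity × Occurrence × Detection:
  A: 6 × 2 × 4 = 48
  B: 7 × 5 × 2 = 70
  C: 10 × 2 × 6 = 120
  D: 10 × 8 × 8 = 640
  E: 6 × 5 × 3 = 90
  F: 2 × 3 × 9 = 54
  G: 3 × 7 × 3 = 63
  H: 4 × 2 × 5 = 40
  I: 7 × 9 × 7 = 441
Sorted descending: 640, 441, 120, 90, 70, 63, 54, 48, 40.
The third-highest RPN is 120 (C).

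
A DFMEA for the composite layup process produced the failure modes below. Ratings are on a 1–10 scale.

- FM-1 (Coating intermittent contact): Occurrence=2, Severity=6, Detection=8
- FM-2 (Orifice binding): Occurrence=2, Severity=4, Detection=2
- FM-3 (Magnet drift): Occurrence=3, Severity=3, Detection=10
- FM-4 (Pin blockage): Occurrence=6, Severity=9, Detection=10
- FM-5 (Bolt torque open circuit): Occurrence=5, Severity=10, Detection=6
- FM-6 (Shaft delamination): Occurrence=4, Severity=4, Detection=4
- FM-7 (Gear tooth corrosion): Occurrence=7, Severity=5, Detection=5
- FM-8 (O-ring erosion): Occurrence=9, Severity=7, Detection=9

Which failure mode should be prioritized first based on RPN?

RPN = Severity × Occurrence × Detection:
  FM-1: 6 × 2 × 8 = 96
  FM-2: 4 × 2 × 2 = 16
  FM-3: 3 × 3 × 10 = 90
  FM-4: 9 × 6 × 10 = 540
  FM-5: 10 × 5 × 6 = 300
  FM-6: 4 × 4 × 4 = 64
  FM-7: 5 × 7 × 5 = 175
  FM-8: 7 × 9 × 9 = 567
Highest RPN is 567 → FM-8.

FM-8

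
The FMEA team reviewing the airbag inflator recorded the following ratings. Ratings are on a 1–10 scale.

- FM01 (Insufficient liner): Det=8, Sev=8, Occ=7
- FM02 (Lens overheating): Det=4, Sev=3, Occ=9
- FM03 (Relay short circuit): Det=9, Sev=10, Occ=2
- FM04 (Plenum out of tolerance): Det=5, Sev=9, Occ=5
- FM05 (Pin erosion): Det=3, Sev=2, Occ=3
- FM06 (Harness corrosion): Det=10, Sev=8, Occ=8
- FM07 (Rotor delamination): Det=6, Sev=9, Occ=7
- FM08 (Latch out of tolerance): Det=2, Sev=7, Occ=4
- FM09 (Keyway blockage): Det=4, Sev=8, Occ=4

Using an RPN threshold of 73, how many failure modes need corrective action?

RPN = Severity × Occurrence × Detection:
  FM01: 8 × 7 × 8 = 448
  FM02: 3 × 9 × 4 = 108
  FM03: 10 × 2 × 9 = 180
  FM04: 9 × 5 × 5 = 225
  FM05: 2 × 3 × 3 = 18
  FM06: 8 × 8 × 10 = 640
  FM07: 9 × 7 × 6 = 378
  FM08: 7 × 4 × 2 = 56
  FM09: 8 × 4 × 4 = 128
Modes with RPN ≥ 73: FM01 (448), FM02 (108), FM03 (180), FM04 (225), FM06 (640), FM07 (378), FM09 (128) → 7.

7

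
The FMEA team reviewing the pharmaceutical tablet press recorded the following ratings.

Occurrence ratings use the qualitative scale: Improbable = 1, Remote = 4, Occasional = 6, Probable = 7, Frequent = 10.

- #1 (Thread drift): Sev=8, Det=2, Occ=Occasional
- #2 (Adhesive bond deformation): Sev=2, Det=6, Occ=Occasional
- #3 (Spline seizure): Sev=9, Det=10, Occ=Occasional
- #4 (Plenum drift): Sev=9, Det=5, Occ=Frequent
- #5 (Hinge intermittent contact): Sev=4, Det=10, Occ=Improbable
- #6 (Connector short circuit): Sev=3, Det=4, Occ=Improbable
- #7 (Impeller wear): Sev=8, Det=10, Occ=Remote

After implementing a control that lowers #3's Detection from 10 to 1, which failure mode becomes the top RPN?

#4

RPN = Severity × Occurrence × Detection:
  #1: 8 × 6 × 2 = 96
  #2: 2 × 6 × 6 = 72
  #3: 9 × 6 × 10 = 540
  #4: 9 × 10 × 5 = 450
  #5: 4 × 1 × 10 = 40
  #6: 3 × 1 × 4 = 12
  #7: 8 × 4 × 10 = 320
After action: #3 → 9 × 6 × 1 = 54.
Revised RPNs: #4=450, #7=320, #1=96, #2=72, #3=54, #5=40, #6=12.
Highest is now #4 (450).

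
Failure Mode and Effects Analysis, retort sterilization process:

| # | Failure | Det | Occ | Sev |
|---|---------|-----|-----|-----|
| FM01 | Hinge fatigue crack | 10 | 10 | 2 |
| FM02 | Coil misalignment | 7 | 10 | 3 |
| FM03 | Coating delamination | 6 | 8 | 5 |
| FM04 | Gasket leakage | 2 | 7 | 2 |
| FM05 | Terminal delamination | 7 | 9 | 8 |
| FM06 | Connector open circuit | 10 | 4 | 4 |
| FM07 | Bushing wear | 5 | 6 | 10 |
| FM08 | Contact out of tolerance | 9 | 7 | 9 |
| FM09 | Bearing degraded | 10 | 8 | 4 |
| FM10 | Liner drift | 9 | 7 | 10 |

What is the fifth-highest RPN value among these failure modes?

300

RPN = Severity × Occurrence × Detection:
  FM01: 2 × 10 × 10 = 200
  FM02: 3 × 10 × 7 = 210
  FM03: 5 × 8 × 6 = 240
  FM04: 2 × 7 × 2 = 28
  FM05: 8 × 9 × 7 = 504
  FM06: 4 × 4 × 10 = 160
  FM07: 10 × 6 × 5 = 300
  FM08: 9 × 7 × 9 = 567
  FM09: 4 × 8 × 10 = 320
  FM10: 10 × 7 × 9 = 630
Sorted descending: 630, 567, 504, 320, 300, 240, 210, 200, 160, 28.
The fifth-highest RPN is 300 (FM07).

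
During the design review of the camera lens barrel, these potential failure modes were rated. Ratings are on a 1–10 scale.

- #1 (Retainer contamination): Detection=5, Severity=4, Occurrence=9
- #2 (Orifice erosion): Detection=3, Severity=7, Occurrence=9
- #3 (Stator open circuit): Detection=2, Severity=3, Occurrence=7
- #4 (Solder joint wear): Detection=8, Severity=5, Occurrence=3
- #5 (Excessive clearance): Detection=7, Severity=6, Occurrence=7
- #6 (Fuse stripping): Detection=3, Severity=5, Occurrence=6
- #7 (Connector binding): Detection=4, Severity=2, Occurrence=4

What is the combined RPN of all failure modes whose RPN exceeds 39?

RPN = Severity × Occurrence × Detection:
  #1: 4 × 9 × 5 = 180
  #2: 7 × 9 × 3 = 189
  #3: 3 × 7 × 2 = 42
  #4: 5 × 3 × 8 = 120
  #5: 6 × 7 × 7 = 294
  #6: 5 × 6 × 3 = 90
  #7: 2 × 4 × 4 = 32
RPN > 39: #1 (180), #2 (189), #3 (42), #4 (120), #5 (294), #6 (90).
Sum: 180 + 189 + 42 + 120 + 294 + 90 = 915.

915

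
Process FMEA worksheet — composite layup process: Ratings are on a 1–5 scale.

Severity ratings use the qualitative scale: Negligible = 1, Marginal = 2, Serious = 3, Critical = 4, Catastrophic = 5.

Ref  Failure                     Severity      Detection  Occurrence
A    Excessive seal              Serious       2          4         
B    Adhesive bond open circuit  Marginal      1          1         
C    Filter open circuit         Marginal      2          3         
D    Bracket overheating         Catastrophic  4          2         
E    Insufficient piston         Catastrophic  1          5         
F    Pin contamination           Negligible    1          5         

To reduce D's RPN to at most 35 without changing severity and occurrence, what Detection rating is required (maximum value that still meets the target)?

D: S=5, O=2, D=4 → current RPN = 40.
Fixed product = 10. Need 10 × D ≤ 35, so D ≤ 35/10 = 3.50.
Maximum integer Detection rating = 3 (gives RPN 30; D=4 would give 40 > 35).

3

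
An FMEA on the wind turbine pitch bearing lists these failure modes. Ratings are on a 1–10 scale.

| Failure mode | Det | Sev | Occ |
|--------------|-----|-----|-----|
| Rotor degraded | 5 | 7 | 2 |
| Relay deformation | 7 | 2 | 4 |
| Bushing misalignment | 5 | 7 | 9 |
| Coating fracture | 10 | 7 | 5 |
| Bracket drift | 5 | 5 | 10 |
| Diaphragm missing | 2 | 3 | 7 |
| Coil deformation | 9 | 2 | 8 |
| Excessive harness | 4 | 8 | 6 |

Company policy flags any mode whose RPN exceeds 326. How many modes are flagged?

1

RPN = Severity × Occurrence × Detection:
  Rotor degraded: 7 × 2 × 5 = 70
  Relay deformation: 2 × 4 × 7 = 56
  Bushing misalignment: 7 × 9 × 5 = 315
  Coating fracture: 7 × 5 × 10 = 350
  Bracket drift: 5 × 10 × 5 = 250
  Diaphragm missing: 3 × 7 × 2 = 42
  Coil deformation: 2 × 8 × 9 = 144
  Excessive harness: 8 × 6 × 4 = 192
Modes with RPN > 326: Coating fracture (350) → 1.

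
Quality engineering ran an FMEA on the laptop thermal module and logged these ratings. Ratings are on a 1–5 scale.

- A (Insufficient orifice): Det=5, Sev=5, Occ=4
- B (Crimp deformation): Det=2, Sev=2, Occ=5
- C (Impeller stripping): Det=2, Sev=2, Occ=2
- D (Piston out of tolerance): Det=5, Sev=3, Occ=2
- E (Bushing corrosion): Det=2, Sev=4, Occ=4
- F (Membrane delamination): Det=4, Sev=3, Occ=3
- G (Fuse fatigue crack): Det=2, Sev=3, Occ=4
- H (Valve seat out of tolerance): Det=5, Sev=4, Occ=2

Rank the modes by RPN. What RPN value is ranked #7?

RPN = Severity × Occurrence × Detection:
  A: 5 × 4 × 5 = 100
  B: 2 × 5 × 2 = 20
  C: 2 × 2 × 2 = 8
  D: 3 × 2 × 5 = 30
  E: 4 × 4 × 2 = 32
  F: 3 × 3 × 4 = 36
  G: 3 × 4 × 2 = 24
  H: 4 × 2 × 5 = 40
Sorted descending: 100, 40, 36, 32, 30, 24, 20, 8.
The seventh-highest RPN is 20 (B).

20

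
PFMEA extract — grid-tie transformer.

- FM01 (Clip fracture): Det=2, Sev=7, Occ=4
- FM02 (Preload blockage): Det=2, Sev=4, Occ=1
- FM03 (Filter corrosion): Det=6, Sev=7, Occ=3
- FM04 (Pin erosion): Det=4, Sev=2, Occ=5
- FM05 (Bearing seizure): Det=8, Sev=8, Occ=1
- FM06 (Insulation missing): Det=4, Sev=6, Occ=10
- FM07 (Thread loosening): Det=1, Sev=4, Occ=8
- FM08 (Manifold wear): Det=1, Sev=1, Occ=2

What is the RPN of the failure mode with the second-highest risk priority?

126

RPN = Severity × Occurrence × Detection:
  FM01: 7 × 4 × 2 = 56
  FM02: 4 × 1 × 2 = 8
  FM03: 7 × 3 × 6 = 126
  FM04: 2 × 5 × 4 = 40
  FM05: 8 × 1 × 8 = 64
  FM06: 6 × 10 × 4 = 240
  FM07: 4 × 8 × 1 = 32
  FM08: 1 × 2 × 1 = 2
Sorted descending: 240, 126, 64, 56, 40, 32, 8, 2.
The second-highest RPN is 126 (FM03).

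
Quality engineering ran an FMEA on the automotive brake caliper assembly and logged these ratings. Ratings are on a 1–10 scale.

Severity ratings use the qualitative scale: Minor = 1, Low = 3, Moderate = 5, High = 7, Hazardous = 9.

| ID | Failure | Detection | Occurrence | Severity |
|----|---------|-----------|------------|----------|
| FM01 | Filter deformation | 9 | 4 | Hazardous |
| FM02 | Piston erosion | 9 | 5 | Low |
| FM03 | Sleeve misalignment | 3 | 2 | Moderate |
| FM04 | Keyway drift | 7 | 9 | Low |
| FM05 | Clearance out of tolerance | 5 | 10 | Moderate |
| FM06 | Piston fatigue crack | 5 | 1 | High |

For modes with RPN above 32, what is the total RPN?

RPN = Severity × Occurrence × Detection:
  FM01: 9 × 4 × 9 = 324
  FM02: 3 × 5 × 9 = 135
  FM03: 5 × 2 × 3 = 30
  FM04: 3 × 9 × 7 = 189
  FM05: 5 × 10 × 5 = 250
  FM06: 7 × 1 × 5 = 35
RPN > 32: FM01 (324), FM02 (135), FM04 (189), FM05 (250), FM06 (35).
Sum: 324 + 135 + 189 + 250 + 35 = 933.

933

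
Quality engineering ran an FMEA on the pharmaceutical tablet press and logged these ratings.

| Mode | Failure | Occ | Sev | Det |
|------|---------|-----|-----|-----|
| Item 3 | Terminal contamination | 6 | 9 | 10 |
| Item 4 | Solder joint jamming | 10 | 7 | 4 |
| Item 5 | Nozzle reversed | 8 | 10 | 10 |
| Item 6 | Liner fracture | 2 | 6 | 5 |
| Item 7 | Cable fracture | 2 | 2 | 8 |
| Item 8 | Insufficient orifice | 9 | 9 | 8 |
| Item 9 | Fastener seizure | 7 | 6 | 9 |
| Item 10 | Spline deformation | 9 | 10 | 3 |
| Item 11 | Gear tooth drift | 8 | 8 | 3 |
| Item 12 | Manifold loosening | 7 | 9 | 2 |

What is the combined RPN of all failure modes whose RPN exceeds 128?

RPN = Severity × Occurrence × Detection:
  Item 3: 9 × 6 × 10 = 540
  Item 4: 7 × 10 × 4 = 280
  Item 5: 10 × 8 × 10 = 800
  Item 6: 6 × 2 × 5 = 60
  Item 7: 2 × 2 × 8 = 32
  Item 8: 9 × 9 × 8 = 648
  Item 9: 6 × 7 × 9 = 378
  Item 10: 10 × 9 × 3 = 270
  Item 11: 8 × 8 × 3 = 192
  Item 12: 9 × 7 × 2 = 126
RPN > 128: Item 3 (540), Item 4 (280), Item 5 (800), Item 8 (648), Item 9 (378), Item 10 (270), Item 11 (192).
Sum: 540 + 280 + 800 + 648 + 378 + 270 + 192 = 3108.

3108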